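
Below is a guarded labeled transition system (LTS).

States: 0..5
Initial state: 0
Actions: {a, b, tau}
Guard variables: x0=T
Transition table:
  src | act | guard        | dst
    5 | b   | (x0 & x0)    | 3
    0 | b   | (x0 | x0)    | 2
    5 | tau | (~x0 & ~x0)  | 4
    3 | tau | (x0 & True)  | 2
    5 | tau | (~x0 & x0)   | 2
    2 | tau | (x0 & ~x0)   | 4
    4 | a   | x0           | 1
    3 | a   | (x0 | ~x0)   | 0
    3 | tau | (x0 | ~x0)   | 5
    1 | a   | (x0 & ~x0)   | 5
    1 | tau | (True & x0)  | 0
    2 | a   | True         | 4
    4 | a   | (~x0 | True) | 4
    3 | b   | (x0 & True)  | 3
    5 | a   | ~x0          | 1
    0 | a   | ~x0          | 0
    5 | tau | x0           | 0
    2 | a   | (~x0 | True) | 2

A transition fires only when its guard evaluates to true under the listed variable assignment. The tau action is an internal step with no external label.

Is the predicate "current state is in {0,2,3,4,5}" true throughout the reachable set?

Allowed set {0,2,3,4,5}
Reachable = {0,1,2,4}
  0: ok
  1: VIOLATES
  2: ok
  4: ok
reach 1 via b·a·a — violates

Answer: INVARIANT VIOLATED at state 1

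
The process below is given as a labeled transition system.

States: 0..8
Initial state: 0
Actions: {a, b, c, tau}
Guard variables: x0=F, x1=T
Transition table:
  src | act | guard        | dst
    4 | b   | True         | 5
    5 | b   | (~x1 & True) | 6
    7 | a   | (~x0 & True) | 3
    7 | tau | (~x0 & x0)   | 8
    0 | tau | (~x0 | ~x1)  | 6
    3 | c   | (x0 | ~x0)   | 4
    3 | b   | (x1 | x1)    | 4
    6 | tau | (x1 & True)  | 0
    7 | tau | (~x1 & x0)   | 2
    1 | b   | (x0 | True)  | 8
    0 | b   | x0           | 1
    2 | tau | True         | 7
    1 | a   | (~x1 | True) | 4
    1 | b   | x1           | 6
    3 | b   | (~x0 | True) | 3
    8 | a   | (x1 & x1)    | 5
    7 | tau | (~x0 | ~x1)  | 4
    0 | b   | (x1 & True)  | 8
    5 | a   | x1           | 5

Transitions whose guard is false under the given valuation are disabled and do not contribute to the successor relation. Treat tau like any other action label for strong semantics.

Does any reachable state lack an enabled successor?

Answer: DEADLOCK-FREE

Analysis:
Reachable = {0,5,6,8}
  0: b→8  tau→6  [deg 2]
  5: a→5  [deg 1]
  6: tau→0  [deg 1]
  8: a→5  [deg 1]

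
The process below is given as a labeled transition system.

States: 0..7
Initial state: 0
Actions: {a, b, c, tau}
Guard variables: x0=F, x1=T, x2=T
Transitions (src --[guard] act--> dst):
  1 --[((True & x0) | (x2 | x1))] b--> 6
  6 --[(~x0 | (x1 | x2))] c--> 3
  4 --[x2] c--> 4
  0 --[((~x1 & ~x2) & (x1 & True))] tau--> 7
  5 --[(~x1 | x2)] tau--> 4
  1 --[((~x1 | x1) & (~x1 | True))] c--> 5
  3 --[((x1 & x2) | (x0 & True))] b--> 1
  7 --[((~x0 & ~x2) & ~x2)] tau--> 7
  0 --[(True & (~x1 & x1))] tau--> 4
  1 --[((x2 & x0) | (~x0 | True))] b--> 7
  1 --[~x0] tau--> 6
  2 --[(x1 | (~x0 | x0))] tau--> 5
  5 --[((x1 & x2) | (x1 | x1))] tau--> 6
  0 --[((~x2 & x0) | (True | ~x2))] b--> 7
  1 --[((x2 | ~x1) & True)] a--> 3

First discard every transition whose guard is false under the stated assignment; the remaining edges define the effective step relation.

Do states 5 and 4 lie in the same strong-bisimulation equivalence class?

Refine partition for ~:
  π0 = {{0,1,2,3,4,5,6,7}}
  π1 = {{0,3},{1},{2,5},{4,6},{7}}
  π2 = {{0},{1},{2},{3},{4},{5},{6},{7}}
Fixed point at round 3; 8 class(es).
5∈{5}, 4∈{4}

Answer: NOT BISIMILAR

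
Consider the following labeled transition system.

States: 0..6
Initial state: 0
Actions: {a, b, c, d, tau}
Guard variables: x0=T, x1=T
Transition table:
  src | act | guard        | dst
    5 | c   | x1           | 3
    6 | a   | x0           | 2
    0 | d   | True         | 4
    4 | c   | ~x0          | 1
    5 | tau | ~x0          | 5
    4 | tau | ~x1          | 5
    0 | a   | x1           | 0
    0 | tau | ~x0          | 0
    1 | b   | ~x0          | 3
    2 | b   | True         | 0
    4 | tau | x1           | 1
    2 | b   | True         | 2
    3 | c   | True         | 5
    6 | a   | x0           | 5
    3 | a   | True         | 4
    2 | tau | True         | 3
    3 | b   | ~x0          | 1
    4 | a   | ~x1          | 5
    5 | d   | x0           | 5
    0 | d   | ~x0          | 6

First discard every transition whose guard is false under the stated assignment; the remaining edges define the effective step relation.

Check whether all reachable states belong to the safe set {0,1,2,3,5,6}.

Allowed set {0,1,2,3,5,6}
R = {0,1,4}
  0: safe
  1: safe
  4: VIOLATES
witness against invariant: d → 4

Answer: INVARIANT VIOLATED at state 4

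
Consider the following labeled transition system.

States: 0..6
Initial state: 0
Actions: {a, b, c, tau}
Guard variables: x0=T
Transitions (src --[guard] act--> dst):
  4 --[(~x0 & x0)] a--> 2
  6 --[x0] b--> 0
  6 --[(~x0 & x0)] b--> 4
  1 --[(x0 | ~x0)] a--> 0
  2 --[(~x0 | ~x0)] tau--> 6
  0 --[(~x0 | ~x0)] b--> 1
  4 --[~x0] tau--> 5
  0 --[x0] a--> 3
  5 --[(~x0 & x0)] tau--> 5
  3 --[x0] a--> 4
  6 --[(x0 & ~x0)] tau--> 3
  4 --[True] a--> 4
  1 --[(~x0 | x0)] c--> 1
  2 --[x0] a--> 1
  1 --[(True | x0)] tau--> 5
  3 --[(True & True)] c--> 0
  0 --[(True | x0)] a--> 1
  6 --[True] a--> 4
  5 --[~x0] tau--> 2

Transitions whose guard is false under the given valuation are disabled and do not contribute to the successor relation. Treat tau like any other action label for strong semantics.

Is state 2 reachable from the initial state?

After dropping false guards: 11 live edges.
L0 = {0}
L1 = {1,3}  now seen {0,1,3}
L2 = {4,5}  now seen {0,1,3,4,5}
Reachable = {0,1,3,4,5}

Answer: UNREACHABLE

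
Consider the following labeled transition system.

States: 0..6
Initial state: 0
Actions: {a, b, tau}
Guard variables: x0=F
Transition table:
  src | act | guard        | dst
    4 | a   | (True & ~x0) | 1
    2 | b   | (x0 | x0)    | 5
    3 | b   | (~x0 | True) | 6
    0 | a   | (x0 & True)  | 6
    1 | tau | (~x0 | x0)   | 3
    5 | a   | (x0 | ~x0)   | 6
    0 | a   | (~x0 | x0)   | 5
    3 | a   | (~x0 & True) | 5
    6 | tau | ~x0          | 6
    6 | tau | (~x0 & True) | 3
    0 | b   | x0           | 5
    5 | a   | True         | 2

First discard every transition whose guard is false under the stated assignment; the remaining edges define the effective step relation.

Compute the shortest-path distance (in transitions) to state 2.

Answer: 2

Analysis:
BFS to 2:
  depth 0: {0}
  depth 1: {5}
  depth 2: {2,6}
2 enters at depth 2; path a·a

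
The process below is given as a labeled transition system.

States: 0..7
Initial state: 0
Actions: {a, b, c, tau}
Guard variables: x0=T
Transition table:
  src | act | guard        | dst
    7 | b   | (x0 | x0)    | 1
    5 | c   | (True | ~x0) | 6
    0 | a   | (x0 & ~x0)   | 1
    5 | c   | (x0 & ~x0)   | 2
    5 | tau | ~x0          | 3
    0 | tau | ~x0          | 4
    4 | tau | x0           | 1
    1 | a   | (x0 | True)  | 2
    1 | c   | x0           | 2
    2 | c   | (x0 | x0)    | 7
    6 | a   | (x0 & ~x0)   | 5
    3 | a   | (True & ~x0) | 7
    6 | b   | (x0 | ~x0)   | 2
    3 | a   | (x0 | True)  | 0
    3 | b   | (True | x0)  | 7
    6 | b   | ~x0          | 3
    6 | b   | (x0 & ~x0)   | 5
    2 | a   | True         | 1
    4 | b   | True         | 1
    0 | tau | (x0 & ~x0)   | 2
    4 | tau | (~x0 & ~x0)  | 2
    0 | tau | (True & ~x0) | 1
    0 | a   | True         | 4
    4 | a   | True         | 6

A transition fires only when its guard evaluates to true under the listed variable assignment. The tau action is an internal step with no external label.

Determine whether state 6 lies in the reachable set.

Answer: REACHABLE

Analysis:
13 transition(s) survive guard evaluation.
depth 0: {0}
depth 1: {4}  cumulative {0,4}
depth 2: {1,6}  cumulative {0,1,4,6}
depth 3: {2}  cumulative {0,1,2,4,6}
depth 4: {7}  cumulative {0,1,2,4,6,7}
R = {0,1,2,4,6,7}
trace reaching 6: a·a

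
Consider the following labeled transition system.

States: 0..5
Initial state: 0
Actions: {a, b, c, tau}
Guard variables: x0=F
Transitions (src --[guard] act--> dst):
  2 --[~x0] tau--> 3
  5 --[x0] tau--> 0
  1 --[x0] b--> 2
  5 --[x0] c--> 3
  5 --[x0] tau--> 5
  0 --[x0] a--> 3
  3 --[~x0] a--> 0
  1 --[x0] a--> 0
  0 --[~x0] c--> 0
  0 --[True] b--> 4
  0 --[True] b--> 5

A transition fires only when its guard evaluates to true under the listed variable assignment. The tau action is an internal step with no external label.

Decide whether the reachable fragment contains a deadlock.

Reachable = {0,4,5}
  0: b→4  b→5  c→0  [deg 3]
  4: ∅  [no exit]
  5: ∅  [no exit]
trace reaching 4: b

Answer: DEADLOCK at state 4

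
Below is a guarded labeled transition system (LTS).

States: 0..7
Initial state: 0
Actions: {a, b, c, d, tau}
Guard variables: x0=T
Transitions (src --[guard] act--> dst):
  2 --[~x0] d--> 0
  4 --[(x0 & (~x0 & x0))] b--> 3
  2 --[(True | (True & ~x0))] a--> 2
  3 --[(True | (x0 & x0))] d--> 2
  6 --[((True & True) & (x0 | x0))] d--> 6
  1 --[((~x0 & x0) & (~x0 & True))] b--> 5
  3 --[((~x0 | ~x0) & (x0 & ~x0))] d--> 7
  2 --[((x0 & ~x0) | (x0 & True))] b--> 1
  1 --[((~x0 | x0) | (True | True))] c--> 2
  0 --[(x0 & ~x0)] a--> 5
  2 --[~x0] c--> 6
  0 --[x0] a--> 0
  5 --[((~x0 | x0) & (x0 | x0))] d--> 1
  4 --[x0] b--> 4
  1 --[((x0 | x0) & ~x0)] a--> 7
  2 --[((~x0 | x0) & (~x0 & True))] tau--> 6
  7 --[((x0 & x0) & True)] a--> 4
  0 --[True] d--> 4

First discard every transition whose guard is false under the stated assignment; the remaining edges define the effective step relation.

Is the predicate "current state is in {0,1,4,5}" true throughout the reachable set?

Safe = {0,1,4,5}
R = {0,4}
  0: safe
  4: safe

Answer: INVARIANT HOLDS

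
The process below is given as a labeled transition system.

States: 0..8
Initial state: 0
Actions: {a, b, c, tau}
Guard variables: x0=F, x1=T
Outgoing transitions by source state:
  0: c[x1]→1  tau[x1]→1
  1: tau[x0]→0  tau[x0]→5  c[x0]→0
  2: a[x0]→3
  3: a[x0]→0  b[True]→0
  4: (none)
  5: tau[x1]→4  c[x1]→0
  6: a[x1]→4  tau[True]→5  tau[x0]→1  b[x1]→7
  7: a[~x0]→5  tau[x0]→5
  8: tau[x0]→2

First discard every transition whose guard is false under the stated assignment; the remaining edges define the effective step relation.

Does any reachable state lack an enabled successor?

Reachable = {0,1}
  0: c→1  tau→1  [2 exit(s)]
  1: ∅  [deadlock]
trace reaching 1: c

Answer: DEADLOCK at state 1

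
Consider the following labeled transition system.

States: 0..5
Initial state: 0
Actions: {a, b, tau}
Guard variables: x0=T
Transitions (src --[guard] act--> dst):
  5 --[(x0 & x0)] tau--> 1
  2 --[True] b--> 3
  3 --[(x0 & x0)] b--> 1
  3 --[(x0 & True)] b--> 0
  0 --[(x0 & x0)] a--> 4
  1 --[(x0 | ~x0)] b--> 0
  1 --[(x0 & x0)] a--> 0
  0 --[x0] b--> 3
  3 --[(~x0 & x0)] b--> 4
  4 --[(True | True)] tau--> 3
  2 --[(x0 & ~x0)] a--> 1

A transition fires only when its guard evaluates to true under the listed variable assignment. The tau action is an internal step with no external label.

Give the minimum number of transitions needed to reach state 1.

BFS to 1:
  Layer 0: {0}
  Layer 1: {3,4}
  Layer 2: {1}
depth(1)=2, e.g. b·b

Answer: 2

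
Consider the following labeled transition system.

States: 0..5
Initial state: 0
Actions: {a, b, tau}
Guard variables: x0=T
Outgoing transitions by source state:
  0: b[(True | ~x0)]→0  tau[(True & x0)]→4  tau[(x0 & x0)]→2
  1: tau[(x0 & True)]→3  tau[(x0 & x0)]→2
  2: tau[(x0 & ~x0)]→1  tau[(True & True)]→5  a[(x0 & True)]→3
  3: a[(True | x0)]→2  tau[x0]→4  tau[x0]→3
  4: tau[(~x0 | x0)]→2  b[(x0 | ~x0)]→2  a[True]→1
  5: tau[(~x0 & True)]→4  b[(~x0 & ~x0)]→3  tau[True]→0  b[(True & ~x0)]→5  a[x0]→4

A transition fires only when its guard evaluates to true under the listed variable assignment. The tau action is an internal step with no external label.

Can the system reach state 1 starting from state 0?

After dropping false guards: 15 live edges.
L0 = {0}
L1 = {2,4}  now seen {0,2,4}
L2 = {1,3,5}  now seen {0,1,2,3,4,5}
Reach set: {0,1,2,3,4,5}
witness 1: tau·a

Answer: REACHABLE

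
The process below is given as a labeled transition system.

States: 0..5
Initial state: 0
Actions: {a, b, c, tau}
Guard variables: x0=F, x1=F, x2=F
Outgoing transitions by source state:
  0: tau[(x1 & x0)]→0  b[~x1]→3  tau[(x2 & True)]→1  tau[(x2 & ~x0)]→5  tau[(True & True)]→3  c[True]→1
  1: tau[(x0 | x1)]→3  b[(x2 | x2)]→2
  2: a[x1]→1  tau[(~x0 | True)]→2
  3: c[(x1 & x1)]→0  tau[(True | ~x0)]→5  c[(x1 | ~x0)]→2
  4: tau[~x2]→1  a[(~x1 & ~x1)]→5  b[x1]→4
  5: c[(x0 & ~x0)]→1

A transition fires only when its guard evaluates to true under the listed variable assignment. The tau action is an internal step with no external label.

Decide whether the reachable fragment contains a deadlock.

Answer: DEADLOCK at state 1

Trace:
Reachable = {0,1,2,3,5}
  0: b→3  c→1  tau→3  [3 out]
  1: ∅  [no exit]
  2: tau→2  [1 out]
  3: c→2  tau→5  [2 out]
  5: ∅  [no exit]
witness 1: c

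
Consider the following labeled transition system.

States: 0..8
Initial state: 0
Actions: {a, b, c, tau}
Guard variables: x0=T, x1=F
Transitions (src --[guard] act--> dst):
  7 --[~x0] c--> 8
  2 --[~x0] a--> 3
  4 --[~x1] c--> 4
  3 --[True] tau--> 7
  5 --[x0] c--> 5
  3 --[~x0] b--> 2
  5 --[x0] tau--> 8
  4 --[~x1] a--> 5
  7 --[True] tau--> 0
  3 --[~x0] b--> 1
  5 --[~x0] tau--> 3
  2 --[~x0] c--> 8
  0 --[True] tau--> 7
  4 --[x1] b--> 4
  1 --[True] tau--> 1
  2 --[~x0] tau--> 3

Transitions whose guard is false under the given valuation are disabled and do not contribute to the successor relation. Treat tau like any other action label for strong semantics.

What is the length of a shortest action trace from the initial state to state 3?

BFS to 3:
  Layer 0: {0}
  Layer 1: {7}
3 never appears.

Answer: UNREACHABLE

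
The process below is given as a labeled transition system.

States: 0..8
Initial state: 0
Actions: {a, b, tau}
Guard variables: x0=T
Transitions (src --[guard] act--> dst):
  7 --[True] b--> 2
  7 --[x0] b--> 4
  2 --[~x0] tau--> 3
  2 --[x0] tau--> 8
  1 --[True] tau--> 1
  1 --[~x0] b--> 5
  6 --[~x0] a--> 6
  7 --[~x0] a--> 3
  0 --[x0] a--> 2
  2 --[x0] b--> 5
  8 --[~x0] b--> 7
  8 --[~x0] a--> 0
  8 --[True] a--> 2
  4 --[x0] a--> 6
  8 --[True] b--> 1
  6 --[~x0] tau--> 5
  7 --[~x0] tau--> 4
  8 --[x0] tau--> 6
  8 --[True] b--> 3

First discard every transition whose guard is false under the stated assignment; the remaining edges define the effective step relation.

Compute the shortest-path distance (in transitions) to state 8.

Answer: 2

Working:
Layered search for 8:
  depth 0: {0}
  depth 1: {2}
  depth 2: {5,8}
first hit 8 at d=2 via a·tau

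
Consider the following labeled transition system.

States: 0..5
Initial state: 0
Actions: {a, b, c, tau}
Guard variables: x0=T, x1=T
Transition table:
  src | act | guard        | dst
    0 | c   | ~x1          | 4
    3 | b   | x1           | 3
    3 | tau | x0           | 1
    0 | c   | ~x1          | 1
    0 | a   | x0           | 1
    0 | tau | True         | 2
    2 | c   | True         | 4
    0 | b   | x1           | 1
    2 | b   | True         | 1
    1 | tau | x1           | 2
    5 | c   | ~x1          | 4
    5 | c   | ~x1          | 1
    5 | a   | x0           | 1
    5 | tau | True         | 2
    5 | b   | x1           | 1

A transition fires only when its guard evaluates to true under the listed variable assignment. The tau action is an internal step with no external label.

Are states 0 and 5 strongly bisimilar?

Answer: BISIMILAR

Working:
Compute ~ classes (split until stable):
  round 0: {{0,1,2,3,4,5}}
  round 1: {{0,5},{1},{2},{3},{4}}
stable after 2 split(s): 5 block(s)
class of 0: {0,5}; class of 5: {0,5}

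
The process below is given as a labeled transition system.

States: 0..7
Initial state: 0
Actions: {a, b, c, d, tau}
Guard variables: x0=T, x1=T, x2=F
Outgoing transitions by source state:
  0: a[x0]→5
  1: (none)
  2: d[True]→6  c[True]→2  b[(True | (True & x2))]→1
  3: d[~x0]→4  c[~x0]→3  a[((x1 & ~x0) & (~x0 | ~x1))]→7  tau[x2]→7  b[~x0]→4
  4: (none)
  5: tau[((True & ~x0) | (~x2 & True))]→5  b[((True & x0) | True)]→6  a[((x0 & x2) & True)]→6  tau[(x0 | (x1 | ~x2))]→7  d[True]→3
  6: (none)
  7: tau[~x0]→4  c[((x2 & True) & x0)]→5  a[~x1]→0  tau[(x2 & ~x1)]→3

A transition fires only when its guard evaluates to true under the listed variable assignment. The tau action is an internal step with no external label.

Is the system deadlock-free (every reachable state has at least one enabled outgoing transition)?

Answer: DEADLOCK at state 3

Working:
R = {0,3,5,6,7}
  0: a→5  [deg 1]
  3: ∅  [no exit]
  5: b→6  d→3  tau→5  tau→7  [deg 4]
  6: ∅  [no exit]
  7: ∅  [no exit]
Path to 3: a·d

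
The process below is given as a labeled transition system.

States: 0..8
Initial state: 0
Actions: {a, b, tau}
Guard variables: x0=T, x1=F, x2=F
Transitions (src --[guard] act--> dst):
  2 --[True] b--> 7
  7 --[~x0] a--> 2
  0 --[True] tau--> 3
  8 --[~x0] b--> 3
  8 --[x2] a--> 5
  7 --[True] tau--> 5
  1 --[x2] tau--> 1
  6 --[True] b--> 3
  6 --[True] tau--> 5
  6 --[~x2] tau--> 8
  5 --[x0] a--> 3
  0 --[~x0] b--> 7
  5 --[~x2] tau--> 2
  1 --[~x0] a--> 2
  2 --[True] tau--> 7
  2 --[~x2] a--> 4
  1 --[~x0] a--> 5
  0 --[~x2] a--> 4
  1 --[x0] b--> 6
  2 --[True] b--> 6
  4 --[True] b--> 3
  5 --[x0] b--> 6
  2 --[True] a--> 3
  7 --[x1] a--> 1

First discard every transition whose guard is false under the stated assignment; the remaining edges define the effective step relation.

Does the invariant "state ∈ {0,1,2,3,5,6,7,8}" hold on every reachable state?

Answer: INVARIANT VIOLATED at state 4

Trace:
Allowed set {0,1,2,3,5,6,7,8}
Reach set: {0,3,4}
  0: ✓
  3: ✓
  4: VIOLATES
reach 4 via a — violates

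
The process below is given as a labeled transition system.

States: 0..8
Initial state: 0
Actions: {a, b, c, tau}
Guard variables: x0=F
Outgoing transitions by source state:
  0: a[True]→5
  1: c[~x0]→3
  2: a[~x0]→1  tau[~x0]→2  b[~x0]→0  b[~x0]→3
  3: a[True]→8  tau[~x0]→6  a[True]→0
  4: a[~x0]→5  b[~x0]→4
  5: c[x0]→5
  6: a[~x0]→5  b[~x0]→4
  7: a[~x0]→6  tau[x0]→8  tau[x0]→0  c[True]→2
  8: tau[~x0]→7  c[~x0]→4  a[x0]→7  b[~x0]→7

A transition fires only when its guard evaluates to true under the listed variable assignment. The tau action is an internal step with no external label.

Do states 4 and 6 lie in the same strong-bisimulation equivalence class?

Answer: BISIMILAR

Trace:
Bisimulation quotient by refinement:
  round 0: {{0,1,2,3,4,5,6,7,8}}
  round 1: {{0},{1},{2},{3},{4,6},{5},{7},{8}}
Fixed point at round 2; 8 class(es).
[4]={4,6}  [6]={4,6}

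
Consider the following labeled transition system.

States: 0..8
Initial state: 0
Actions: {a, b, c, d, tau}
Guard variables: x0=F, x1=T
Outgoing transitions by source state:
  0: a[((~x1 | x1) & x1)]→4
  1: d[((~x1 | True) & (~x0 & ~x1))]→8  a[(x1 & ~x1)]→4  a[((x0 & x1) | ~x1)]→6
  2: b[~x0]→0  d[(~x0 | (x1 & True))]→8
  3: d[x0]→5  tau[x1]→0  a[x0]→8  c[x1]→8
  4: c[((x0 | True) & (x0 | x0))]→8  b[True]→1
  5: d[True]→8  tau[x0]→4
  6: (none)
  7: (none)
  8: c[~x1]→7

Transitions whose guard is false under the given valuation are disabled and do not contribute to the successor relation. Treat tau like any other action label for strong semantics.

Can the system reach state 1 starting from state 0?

7 transition(s) survive guard evaluation.
L0 = {0}
L1 = {4}  total {0,4}
L2 = {1}  total {0,1,4}
Reachable = {0,1,4}
Path to 1: a·b

Answer: REACHABLE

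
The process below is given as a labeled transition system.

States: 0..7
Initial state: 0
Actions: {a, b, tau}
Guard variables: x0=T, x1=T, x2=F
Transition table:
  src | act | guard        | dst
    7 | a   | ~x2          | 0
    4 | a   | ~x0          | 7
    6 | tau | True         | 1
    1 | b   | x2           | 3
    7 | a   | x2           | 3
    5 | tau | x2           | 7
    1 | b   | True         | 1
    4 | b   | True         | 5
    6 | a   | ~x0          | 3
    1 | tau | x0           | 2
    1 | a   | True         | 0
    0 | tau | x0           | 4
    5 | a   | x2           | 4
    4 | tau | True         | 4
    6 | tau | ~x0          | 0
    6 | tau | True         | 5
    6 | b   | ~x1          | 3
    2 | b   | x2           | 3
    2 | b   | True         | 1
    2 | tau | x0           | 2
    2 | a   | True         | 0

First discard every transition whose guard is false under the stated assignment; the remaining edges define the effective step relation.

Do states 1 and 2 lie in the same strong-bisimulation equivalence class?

Refine partition for ~:
  π0 = {{0,1,2,3,4,5,6,7}}
  π1 = {{0,6},{1,2},{3,5},{4},{7}}
  π2 = {{0},{1,2},{3,5},{4},{6},{7}}
6 equivalence class(es) (converged in 3)
1∈{1,2}, 2∈{1,2}

Answer: BISIMILAR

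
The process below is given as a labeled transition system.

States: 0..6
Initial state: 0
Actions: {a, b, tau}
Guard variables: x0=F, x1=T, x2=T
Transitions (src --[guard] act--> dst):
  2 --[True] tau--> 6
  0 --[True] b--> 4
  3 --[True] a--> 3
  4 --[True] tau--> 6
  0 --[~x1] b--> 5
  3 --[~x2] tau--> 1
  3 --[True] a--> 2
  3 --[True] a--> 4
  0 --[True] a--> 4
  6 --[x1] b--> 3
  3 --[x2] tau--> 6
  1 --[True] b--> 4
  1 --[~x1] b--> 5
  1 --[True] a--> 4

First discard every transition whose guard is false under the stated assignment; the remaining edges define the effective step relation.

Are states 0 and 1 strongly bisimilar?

Answer: BISIMILAR

Trace:
Bisimulation quotient by refinement:
  P[0] = {{0,1,2,3,4,5,6}}
  P[1] = {{0,1},{2,4},{3},{5},{6}}
5 equivalence class(es) (converged in 2)
[0]={0,1}  [1]={0,1}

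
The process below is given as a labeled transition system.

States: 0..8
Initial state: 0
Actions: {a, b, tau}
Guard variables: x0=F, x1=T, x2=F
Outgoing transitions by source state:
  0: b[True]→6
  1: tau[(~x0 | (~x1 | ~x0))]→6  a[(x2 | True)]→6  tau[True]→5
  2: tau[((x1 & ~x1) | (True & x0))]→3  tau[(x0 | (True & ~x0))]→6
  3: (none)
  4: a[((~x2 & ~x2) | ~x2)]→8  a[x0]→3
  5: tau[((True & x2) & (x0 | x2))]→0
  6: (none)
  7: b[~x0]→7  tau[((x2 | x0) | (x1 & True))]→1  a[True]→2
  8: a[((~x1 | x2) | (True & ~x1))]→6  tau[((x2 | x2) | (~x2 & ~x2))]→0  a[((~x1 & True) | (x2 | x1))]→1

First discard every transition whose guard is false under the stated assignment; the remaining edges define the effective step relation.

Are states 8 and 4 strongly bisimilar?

Bisimulation quotient by refinement:
  P[0] = {{0,1,2,3,4,5,6,7,8}}
  P[1] = {{0},{1,8},{2},{3,5,6},{4},{7}}
  P[2] = {{0},{1},{2},{3,5,6},{4},{7},{8}}
Fixed point at round 3; 7 class(es).
class of 8: {8}; class of 4: {4}

Answer: NOT BISIMILAR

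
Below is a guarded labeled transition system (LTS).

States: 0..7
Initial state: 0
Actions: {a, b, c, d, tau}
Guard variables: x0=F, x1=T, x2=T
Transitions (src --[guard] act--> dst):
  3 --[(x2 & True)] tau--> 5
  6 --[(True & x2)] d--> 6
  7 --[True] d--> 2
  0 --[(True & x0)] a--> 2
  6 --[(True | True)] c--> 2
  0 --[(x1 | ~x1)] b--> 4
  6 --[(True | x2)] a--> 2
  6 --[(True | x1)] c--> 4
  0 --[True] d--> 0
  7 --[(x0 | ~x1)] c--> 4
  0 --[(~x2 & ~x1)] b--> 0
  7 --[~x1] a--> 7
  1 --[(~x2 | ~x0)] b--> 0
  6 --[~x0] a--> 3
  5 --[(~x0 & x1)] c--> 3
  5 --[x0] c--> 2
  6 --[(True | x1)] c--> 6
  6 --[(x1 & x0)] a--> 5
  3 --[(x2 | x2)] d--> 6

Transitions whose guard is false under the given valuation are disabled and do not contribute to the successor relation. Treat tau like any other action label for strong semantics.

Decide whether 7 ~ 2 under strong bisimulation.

Answer: NOT BISIMILAR

Trace:
Bisimulation quotient by refinement:
  π0 = {{0,1,2,3,4,5,6,7}}
  π1 = {{0},{1},{2,4},{3},{5},{6},{7}}
Fixed point at round 2; 7 class(es).
7∈{7}, 2∈{2,4}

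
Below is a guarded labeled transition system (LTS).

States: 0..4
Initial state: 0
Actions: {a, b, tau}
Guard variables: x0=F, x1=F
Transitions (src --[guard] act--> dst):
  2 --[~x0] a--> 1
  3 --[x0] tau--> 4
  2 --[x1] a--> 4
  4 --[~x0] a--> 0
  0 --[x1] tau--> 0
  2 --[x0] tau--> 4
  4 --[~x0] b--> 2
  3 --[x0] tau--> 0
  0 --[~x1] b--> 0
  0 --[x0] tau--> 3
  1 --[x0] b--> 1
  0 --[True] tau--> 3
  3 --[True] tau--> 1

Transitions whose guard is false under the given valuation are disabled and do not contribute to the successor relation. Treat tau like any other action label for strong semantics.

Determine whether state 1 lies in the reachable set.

Guard filter leaves 6 enabled edge(s).
Layer 0: {0}
Layer 1: {3}  cumulative {0,3}
Layer 2: {1}  cumulative {0,1,3}
Reach set: {0,1,3}
witness 1: tau·tau

Answer: REACHABLE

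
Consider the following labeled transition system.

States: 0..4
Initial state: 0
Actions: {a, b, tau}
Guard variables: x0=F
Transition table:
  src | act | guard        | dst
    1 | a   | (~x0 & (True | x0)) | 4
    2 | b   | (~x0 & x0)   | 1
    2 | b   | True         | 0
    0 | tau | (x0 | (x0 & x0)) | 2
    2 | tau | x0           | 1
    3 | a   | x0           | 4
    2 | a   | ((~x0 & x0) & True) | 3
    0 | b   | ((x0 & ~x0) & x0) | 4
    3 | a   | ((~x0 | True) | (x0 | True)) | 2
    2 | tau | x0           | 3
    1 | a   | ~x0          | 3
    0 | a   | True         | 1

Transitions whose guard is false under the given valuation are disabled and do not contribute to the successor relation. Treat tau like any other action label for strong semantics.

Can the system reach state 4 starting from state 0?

After dropping false guards: 5 live edges.
L0 = {0}
L1 = {1}  total {0,1}
L2 = {3,4}  total {0,1,3,4}
L3 = {2}  total {0,1,2,3,4}
Reachable = {0,1,2,3,4}
trace reaching 4: a·a

Answer: REACHABLE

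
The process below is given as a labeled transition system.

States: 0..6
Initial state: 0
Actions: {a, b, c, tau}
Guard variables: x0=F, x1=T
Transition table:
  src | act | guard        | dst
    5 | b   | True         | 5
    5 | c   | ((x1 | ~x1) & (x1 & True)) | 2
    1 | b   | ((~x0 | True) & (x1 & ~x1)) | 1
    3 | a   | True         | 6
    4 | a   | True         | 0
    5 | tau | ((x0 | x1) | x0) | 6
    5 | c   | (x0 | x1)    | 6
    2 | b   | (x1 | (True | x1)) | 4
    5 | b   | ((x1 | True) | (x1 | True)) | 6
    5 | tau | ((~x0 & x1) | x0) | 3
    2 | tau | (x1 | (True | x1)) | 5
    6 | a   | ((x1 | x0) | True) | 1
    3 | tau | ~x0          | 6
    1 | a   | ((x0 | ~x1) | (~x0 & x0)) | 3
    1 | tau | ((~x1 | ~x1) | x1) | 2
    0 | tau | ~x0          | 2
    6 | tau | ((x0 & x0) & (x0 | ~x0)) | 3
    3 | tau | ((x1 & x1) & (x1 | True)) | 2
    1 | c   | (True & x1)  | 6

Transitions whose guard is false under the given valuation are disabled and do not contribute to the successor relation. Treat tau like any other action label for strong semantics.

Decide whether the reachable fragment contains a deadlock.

Answer: DEADLOCK-FREE

Trace:
Reachable = {0,1,2,3,4,5,6}
  0: tau→2  [deg 1]
  1: c→6  tau→2  [deg 2]
  2: b→4  tau→5  [deg 2]
  3: a→6  tau→2  tau→6  [deg 3]
  4: a→0  [deg 1]
  5: b→5  b→6  c→2  c→6  tau→3  tau→6  [deg 6]
  6: a→1  [deg 1]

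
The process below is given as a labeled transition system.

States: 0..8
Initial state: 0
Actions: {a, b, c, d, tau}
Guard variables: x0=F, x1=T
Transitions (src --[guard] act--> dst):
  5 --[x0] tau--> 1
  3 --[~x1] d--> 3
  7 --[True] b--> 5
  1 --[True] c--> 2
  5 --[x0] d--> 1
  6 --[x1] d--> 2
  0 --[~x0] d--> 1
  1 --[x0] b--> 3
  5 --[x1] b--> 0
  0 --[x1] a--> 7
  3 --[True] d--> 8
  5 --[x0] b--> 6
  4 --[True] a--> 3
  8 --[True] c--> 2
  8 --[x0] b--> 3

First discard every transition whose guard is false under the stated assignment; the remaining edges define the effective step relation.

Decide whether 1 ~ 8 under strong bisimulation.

Refine partition for ~:
  round 0: {{0,1,2,3,4,5,6,7,8}}
  round 1: {{0},{1,8},{2},{3,6},{4},{5,7}}
  round 2: {{0},{1,8},{2},{3},{4},{5},{6},{7}}
stable after 3 split(s): 8 block(s)
class of 1: {1,8}; class of 8: {1,8}

Answer: BISIMILAR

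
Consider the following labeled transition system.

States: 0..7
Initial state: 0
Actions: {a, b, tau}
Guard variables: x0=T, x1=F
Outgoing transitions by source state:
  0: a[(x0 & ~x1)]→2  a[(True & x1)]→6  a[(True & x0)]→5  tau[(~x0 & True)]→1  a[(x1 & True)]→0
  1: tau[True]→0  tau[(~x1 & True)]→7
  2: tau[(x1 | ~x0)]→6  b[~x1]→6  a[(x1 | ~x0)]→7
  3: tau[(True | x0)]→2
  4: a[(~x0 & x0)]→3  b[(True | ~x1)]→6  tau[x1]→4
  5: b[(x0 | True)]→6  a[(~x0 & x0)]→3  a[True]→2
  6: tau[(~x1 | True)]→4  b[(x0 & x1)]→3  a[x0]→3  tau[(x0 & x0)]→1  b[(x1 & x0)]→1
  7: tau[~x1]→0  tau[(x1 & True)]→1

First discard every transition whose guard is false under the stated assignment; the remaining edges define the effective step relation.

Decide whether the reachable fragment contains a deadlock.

Answer: DEADLOCK-FREE

Analysis:
R = {0,1,2,3,4,5,6,7}
  0: a→2  a→5  [2 exit(s)]
  1: tau→0  tau→7  [2 exit(s)]
  2: b→6  [1 exit(s)]
  3: tau→2  [1 exit(s)]
  4: b→6  [1 exit(s)]
  5: a→2  b→6  [2 exit(s)]
  6: a→3  tau→1  tau→4  [3 exit(s)]
  7: tau→0  [1 exit(s)]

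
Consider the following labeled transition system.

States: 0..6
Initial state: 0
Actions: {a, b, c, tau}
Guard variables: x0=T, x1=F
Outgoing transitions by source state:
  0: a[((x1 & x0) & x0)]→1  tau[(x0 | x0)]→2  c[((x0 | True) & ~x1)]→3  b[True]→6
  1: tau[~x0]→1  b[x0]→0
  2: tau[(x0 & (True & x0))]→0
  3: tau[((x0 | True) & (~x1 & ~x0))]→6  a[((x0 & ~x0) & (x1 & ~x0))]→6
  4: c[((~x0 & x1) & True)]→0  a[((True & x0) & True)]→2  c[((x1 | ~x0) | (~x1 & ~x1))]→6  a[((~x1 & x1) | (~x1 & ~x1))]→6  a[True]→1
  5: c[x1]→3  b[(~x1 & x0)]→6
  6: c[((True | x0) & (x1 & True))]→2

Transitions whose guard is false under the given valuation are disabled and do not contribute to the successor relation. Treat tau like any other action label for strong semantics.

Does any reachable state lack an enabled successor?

Answer: DEADLOCK at state 3

Trace:
Reach set: {0,2,3,6}
  0: b→6  c→3  tau→2  [deg 3]
  2: tau→0  [deg 1]
  3: ∅  [no exit]
  6: ∅  [no exit]
Path to 3: c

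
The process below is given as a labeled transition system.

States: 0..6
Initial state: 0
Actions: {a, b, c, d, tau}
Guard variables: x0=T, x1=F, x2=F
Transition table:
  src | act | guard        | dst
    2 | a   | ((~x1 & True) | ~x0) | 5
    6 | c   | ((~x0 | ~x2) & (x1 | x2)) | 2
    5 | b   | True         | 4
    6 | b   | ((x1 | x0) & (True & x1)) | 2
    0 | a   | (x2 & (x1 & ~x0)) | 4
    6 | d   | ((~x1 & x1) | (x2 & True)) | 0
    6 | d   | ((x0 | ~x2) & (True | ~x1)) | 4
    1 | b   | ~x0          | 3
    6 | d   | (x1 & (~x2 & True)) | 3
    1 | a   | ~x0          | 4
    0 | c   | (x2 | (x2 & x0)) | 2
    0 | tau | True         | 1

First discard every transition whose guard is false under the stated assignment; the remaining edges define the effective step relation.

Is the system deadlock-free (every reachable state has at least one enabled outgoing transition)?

Answer: DEADLOCK at state 1

Trace:
Reach set: {0,1}
  0: tau→1  [1 exit(s)]
  1: ∅  [STUCK]
Path to 1: tau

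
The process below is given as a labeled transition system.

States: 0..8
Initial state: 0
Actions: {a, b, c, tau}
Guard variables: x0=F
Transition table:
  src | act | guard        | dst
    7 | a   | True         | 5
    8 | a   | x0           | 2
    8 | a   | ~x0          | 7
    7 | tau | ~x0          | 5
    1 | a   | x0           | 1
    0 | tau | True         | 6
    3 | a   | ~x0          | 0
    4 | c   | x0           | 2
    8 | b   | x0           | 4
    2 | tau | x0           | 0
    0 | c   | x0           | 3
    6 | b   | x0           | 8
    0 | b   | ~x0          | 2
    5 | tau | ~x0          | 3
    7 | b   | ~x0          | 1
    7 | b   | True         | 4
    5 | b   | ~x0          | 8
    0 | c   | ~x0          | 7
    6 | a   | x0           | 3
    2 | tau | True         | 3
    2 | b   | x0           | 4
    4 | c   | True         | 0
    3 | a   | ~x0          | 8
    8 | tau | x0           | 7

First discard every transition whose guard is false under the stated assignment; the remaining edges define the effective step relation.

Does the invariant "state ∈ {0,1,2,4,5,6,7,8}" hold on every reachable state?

Safe = {0,1,2,4,5,6,7,8}
Reach set: {0,1,2,3,4,5,6,7,8}
  0: ✓
  1: ✓
  2: ✓
  3: ✗ unsafe
  4: ✓
  5: ✓
  6: ✓
  7: ✓
  8: ✓
witness against invariant: b·tau → 3

Answer: INVARIANT VIOLATED at state 3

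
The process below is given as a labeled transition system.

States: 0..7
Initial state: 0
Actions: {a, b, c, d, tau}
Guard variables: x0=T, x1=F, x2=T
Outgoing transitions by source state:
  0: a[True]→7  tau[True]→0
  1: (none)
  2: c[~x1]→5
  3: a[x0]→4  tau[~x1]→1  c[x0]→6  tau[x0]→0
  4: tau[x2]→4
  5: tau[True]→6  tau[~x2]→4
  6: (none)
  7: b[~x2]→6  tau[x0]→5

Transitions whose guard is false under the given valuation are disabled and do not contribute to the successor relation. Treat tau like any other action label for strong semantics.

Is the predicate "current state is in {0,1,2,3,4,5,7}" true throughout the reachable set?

Safe = {0,1,2,3,4,5,7}
Reachable = {0,5,6,7}
  0: ✓
  5: ✓
  6: VIOLATES
  7: ✓
reach 6 via a·tau·tau — violates

Answer: INVARIANT VIOLATED at state 6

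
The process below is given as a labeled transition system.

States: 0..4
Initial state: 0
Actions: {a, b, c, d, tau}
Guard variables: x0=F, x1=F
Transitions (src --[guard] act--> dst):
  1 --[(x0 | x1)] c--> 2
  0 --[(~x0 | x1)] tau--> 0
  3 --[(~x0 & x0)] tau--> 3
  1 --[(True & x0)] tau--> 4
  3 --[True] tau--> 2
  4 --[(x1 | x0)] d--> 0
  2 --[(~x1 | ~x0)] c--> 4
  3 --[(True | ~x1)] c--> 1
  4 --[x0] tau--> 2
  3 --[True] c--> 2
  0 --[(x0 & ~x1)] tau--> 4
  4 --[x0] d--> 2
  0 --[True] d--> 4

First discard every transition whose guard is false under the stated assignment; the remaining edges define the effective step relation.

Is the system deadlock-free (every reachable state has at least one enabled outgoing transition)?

Answer: DEADLOCK at state 4

Working:
R = {0,4}
  0: d→4  tau→0  [deg 2]
  4: ∅  [no exit]
Path to 4: d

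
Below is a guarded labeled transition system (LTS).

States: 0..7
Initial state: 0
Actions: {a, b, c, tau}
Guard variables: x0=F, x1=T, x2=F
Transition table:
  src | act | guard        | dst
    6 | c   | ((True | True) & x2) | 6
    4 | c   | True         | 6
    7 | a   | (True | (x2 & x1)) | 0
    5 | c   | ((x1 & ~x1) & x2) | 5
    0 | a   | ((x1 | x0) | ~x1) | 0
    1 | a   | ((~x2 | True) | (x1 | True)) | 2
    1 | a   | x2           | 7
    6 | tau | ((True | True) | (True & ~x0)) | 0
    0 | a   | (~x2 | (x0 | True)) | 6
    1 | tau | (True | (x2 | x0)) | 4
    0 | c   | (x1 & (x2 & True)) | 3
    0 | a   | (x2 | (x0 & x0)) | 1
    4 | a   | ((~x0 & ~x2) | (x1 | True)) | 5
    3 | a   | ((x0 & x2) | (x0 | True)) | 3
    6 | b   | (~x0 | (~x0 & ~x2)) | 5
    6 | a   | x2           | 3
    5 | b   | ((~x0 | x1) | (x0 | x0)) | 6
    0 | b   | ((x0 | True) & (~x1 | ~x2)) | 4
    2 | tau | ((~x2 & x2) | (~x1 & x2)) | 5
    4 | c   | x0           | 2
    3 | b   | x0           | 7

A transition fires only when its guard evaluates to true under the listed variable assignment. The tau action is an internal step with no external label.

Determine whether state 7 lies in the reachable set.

Answer: UNREACHABLE

Working:
Guard filter leaves 12 enabled edge(s).
Layer 0: {0}
Layer 1: {4,6}  total {0,4,6}
Layer 2: {5}  total {0,4,5,6}
R = {0,4,5,6}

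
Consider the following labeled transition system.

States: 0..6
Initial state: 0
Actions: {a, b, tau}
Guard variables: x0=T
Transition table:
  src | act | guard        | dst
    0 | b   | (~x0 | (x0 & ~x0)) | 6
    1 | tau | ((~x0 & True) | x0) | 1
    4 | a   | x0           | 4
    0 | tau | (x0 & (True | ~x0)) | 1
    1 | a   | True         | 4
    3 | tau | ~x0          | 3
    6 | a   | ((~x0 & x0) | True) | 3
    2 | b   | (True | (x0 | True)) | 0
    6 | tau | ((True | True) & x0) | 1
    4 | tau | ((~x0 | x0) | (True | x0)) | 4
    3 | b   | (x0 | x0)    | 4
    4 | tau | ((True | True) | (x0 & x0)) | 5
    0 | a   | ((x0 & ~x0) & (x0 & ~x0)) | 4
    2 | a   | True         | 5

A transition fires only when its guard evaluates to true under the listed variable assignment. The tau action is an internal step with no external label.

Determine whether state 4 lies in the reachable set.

Answer: REACHABLE

Working:
Guard filter leaves 11 enabled edge(s).
Layer 0: {0}
Layer 1: {1}  total {0,1}
Layer 2: {4}  total {0,1,4}
Layer 3: {5}  total {0,1,4,5}
R = {0,1,4,5}
Path to 4: tau·a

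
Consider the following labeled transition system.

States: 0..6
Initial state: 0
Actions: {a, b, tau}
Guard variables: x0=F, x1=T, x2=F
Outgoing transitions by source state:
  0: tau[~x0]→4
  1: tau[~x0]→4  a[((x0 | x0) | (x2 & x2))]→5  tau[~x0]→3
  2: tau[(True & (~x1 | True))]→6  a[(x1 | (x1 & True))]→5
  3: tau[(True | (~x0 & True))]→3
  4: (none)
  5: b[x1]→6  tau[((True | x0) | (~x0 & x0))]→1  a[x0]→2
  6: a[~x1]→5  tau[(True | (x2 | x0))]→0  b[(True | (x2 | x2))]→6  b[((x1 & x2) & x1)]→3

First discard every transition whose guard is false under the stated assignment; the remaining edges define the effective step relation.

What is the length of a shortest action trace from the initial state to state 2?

Answer: UNREACHABLE

Trace:
BFS to 2:
  depth 0: {0}
  depth 1: {4}
2 never appears.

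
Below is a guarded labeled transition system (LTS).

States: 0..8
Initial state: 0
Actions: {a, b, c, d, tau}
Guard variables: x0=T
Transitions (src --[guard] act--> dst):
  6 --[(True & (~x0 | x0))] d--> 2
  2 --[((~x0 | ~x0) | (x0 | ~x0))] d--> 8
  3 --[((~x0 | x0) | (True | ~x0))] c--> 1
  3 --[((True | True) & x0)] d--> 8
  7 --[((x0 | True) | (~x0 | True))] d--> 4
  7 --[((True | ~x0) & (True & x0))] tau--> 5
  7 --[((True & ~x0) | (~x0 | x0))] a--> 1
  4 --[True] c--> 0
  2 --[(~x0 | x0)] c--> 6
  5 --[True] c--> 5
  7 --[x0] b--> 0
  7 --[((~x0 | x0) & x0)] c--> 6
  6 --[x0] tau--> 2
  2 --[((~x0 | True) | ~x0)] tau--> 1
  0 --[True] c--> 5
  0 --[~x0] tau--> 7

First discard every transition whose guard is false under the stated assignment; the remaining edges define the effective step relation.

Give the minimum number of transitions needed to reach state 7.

Breadth-first toward 7:
  L0 = {0}
  L1 = {5}
7 never appears.

Answer: UNREACHABLE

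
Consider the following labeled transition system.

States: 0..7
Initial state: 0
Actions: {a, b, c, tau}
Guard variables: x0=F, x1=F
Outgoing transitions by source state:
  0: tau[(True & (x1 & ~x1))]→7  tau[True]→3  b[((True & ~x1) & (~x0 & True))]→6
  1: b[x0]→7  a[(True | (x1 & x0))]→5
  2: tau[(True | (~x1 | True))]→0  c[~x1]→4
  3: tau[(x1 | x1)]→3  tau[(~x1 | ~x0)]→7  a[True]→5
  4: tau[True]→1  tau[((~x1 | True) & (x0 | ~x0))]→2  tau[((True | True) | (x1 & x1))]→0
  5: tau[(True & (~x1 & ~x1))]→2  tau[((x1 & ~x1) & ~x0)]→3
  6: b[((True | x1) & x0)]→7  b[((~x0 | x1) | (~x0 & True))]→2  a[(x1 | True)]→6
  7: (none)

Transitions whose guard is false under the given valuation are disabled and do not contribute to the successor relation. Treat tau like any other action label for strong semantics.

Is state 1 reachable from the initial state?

Answer: REACHABLE

Working:
After dropping false guards: 13 live edges.
depth 0: {0}
depth 1: {3,6}  now seen {0,3,6}
depth 2: {2,5,7}  now seen {0,2,3,5,6,7}
depth 3: {4}  now seen {0,2,3,4,5,6,7}
depth 4: {1}  now seen {0,1,2,3,4,5,6,7}
Reachable = {0,1,2,3,4,5,6,7}
witness 1: b·b·c·tau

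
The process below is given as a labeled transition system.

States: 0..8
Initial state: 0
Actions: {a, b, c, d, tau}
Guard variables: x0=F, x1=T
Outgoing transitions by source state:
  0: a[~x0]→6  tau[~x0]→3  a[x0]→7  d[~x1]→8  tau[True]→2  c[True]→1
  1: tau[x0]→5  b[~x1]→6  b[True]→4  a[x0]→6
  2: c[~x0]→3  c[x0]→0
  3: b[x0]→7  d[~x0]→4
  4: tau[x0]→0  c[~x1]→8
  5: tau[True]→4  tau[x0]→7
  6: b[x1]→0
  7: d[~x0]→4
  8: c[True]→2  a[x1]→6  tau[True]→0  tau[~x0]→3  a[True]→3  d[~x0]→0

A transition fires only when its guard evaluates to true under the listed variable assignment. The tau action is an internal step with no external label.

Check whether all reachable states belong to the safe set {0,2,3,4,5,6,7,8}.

Inv-set: {0,2,3,4,5,6,7,8}
Reachable = {0,1,2,3,4,6}
  0: safe
  1: VIOLATES
  2: safe
  3: safe
  4: safe
  6: safe
counterexample path to 1: c

Answer: INVARIANT VIOLATED at state 1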